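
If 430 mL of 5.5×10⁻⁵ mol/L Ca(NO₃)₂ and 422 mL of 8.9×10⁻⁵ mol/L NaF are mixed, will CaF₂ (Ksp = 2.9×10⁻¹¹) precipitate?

After mixing, V = 430 mL + 422 mL = 852 mL.
[Ca²⁺] = (5.5×10⁻⁵)(430)/852 = 2.8×10⁻⁵ mol/L
[F⁻] = (8.9×10⁻⁵)(422)/852 = 4.4×10⁻⁵ mol/L
Q = [Ca²⁺][F⁻]^2 = 5.4×10⁻¹⁴
Since Q (5.4×10⁻¹⁴) is less than Ksp (2.9×10⁻¹¹), no CaF₂ precipitates.

No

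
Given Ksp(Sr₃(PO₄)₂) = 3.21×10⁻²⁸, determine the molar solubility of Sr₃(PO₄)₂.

1.24×10⁻⁶ M

Sr₃(PO₄)₂(s) ⇌ 3 Sr²⁺(aq) + 2 PO₄³⁻(aq)
With molar solubility s: [Sr²⁺] = 3s, [PO₄³⁻] = 2s.
Ksp = [Sr²⁺]^3[PO₄³⁻]^2 = (3s)^3 · (2s)^2 = 108s^5
108s^5 = 3.21×10⁻²⁸  ⇒  s^5 = 2.97×10⁻³⁰
s = 1.24×10⁻⁶ mol/L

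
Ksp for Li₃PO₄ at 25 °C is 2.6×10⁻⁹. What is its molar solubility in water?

3.1×10⁻³ M

Li₃PO₄(s) ⇌ 3 Li⁺(aq) + PO₄³⁻(aq)
For each mole of Li₃PO₄ that dissolves per liter, [Li⁺] = 3s and [PO₄³⁻] = s; let s denote this solubility.
Ksp = [Li⁺]^3[PO₄³⁻] = (3s)^3 · s = 27s^4
27s^4 = 2.6×10⁻⁹  ⇒  s^4 = 9.6×10⁻¹¹
s = (9.6×10⁻¹¹)^(1/4) = 3.1×10⁻³ M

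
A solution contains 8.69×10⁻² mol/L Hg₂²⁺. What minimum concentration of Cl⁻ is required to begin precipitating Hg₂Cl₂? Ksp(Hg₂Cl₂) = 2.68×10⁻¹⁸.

Each salt precipitates once Q = Ksp for that salt.
Hg₂Cl₂(s) ⇌ Hg₂²⁺(aq) + 2 Cl⁻(aq)
Ksp = [Hg₂²⁺][Cl⁻]^2 = [Cl⁻]^2(8.69×10⁻²)
[Cl⁻]^2 = 2.68×10⁻¹⁸ / (8.69×10⁻²) = 3.08×10⁻¹⁷
[Cl⁻] = 5.55×10⁻⁹ mol/L

5.55×10⁻⁹ M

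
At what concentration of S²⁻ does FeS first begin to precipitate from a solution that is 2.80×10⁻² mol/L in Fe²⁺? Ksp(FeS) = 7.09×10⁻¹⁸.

Each salt precipitates once Q = Ksp for that salt.
FeS(s) ⇌ Fe²⁺(aq) + S²⁻(aq)
Ksp = [Fe²⁺][S²⁻] = [S²⁻](2.80×10⁻²)
[S²⁻] = 7.09×10⁻¹⁸ / (2.80×10⁻²) = 2.53×10⁻¹⁶
[S²⁻] = 2.53×10⁻¹⁶ mol/L

2.53×10⁻¹⁶ M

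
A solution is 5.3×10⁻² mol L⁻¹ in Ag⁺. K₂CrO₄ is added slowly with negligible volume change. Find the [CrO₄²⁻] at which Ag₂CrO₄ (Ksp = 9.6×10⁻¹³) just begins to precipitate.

A salt starts to precipitate once the ion product Q reaches its Ksp.
Ag₂CrO₄(s) ⇌ 2 Ag⁺(aq) + CrO₄²⁻(aq)
Ksp = [Ag⁺]^2[CrO₄²⁻] = [CrO₄²⁻](5.3×10⁻²)^2
[CrO₄²⁻] = 9.6×10⁻¹³ / (5.3×10⁻²)^2 = 3.4×10⁻¹⁰
[CrO₄²⁻] = 3.4×10⁻¹⁰ mol L⁻¹

3.4×10⁻¹⁰ M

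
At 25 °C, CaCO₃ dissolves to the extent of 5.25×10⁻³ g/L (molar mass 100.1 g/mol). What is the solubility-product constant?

Molar solubility s = (5.25×10⁻³ g/L) / (100.1 g/mol) = 5.2448×10⁻⁵ mol/L
CaCO₃(s) ⇌ Ca²⁺(aq) + CO₃²⁻(aq)
Let s be the molar solubility. Then [Ca²⁺] = s and [CO₃²⁻] = s.
Ksp = [Ca²⁺][CO₃²⁻] = s · s = s^2
Ksp = (5.2448×10⁻⁵)^2 = 2.75×10⁻⁹

Ksp = 2.75×10⁻⁹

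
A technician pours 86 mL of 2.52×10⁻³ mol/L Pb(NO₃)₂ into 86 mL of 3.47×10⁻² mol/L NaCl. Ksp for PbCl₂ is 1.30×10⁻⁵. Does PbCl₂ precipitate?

After mixing, V = 86 mL + 86 mL = 172 mL.
[Pb²⁺] = (2.52×10⁻³)(86)/172 = 1.26×10⁻³ mol/L
[Cl⁻] = (3.47×10⁻²)(86)/172 = 1.74×10⁻² mol/L
Q = [Pb²⁺][Cl⁻]^2 = 3.79×10⁻⁷
Since Q (3.79×10⁻⁷) is less than Ksp (1.30×10⁻⁵), no PbCl₂ precipitates.

No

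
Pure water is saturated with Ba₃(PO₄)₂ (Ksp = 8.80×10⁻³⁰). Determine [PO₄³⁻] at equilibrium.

Ba₃(PO₄)₂(s) ⇌ 3 Ba²⁺(aq) + 2 PO₄³⁻(aq)
With molar solubility s: [Ba²⁺] = 3s, [PO₄³⁻] = 2s.
Ksp = [Ba²⁺]^3[PO₄³⁻]^2 = (3s)^3 · (2s)^2 = 108s^5 = 8.80×10⁻³⁰
s = 6.06×10⁻⁷ mol L⁻¹
[PO₄³⁻] = 2s = 1.21×10⁻⁶ mol L⁻¹

1.21×10⁻⁶ M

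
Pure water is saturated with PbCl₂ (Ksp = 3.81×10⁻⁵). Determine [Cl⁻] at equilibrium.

PbCl₂(s) ⇌ Pb²⁺(aq) + 2 Cl⁻(aq)
With molar solubility s: [Pb²⁺] = s, [Cl⁻] = 2s.
Ksp = [Pb²⁺][Cl⁻]^2 = s · (2s)^2 = 4s^3 = 3.81×10⁻⁵
s = 2.12×10⁻² mol/L
[Cl⁻] = 2s = 4.24×10⁻² mol/L

4.24×10⁻² M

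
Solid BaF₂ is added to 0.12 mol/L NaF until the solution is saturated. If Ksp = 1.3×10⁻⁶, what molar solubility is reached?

BaF₂(s) ⇌ Ba²⁺(aq) + 2 F⁻(aq)
Let s be the solubility of BaF₂ here. The common ion gives [F⁻] ≈ 0.12 mol/L, and [Ba²⁺] = s.
Ksp = [Ba²⁺][F⁻]^2 = s(0.12)^2
s = 1.3×10⁻⁶ / (0.12)^2 = 9.0×10⁻⁵
s = 9.0×10⁻⁵ mol/L

9.0×10⁻⁵ M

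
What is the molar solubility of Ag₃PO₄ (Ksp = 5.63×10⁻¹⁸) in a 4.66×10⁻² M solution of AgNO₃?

5.56×10⁻¹⁴ M

Ag₃PO₄(s) ⇌ 3 Ag⁺(aq) + PO₄³⁻(aq)
Ag⁺ is already present at 4.66×10⁻² M. If s mol/L of Ag₃PO₄ dissolves, [PO₄³⁻] = s while [Ag⁺] ≈ 4.66×10⁻² M.
Ksp = [Ag⁺]^3[PO₄³⁻] = (4.66×10⁻²)^3s
s = 5.63×10⁻¹⁸ / (4.66×10⁻²)^3 = 5.56×10⁻¹⁴
s = 5.56×10⁻¹⁴ M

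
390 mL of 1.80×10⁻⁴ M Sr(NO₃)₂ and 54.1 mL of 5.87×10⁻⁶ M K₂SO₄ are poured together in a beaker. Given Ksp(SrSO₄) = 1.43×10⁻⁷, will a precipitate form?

No

Total volume after mixing = 390 + 54.1 = 444.1 mL.
[Sr²⁺] = (1.80×10⁻⁴)(390)/444.1 = 1.58×10⁻⁴ M
[SO₄²⁻] = (5.87×10⁻⁶)(54.1)/444.1 = 7.15×10⁻⁷ M
Q = [Sr²⁺][SO₄²⁻] = 1.13×10⁻¹⁰
Q = 1.13×10⁻¹⁰ < Ksp = 1.43×10⁻⁷, so the solution is unsaturated and no precipitate forms.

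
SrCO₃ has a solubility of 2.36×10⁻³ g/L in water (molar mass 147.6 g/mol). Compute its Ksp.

Molar solubility s = (2.36×10⁻³ g/L) / (147.6 g/mol) = 1.5989×10⁻⁵ mol/L
SrCO₃(s) ⇌ Sr²⁺(aq) + CO₃²⁻(aq)
With molar solubility s: [Sr²⁺] = s, [CO₃²⁻] = s.
Ksp = [Sr²⁺][CO₃²⁻] = s · s = s^2
Ksp = (1.5989×10⁻⁵)^2 = 2.56×10⁻¹⁰

Ksp = 2.56×10⁻¹⁰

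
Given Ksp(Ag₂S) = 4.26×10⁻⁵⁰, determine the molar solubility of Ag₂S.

2.20×10⁻¹⁷ M

Ag₂S(s) ⇌ 2 Ag⁺(aq) + S²⁻(aq)
With molar solubility s: [Ag⁺] = 2s, [S²⁻] = s.
Ksp = [Ag⁺]^2[S²⁻] = (2s)^2 · s = 4s^3
4s^3 = 4.26×10⁻⁵⁰  ⇒  s^3 = 1.07×10⁻⁵⁰
s = (1.07×10⁻⁵⁰)^(1/3) = 2.20×10⁻¹⁷ mol L⁻¹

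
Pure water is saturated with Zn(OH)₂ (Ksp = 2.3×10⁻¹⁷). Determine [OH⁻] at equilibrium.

Zn(OH)₂(s) ⇌ Zn²⁺(aq) + 2 OH⁻(aq)
With molar solubility s: [Zn²⁺] = s, [OH⁻] = 2s.
Ksp = [Zn²⁺][OH⁻]^2 = s · (2s)^2 = 4s^3 = 2.3×10⁻¹⁷
s = 1.8×10⁻⁶ mol L⁻¹
[OH⁻] = 2s = 3.6×10⁻⁶ mol L⁻¹

3.6×10⁻⁶ M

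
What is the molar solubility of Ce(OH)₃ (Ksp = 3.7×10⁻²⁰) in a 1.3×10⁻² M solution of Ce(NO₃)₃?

4.7×10⁻⁷ M

Ce(OH)₃(s) ⇌ Ce³⁺(aq) + 3 OH⁻(aq)
Let s be the solubility of Ce(OH)₃ here. The common ion gives [Ce³⁺] ≈ 1.3×10⁻² M, and [OH⁻] = 3s.
Ksp = [Ce³⁺][OH⁻]^3 = (1.3×10⁻²)(3s)^3
(3s)^3 = 3.7×10⁻²⁰ / (1.3×10⁻²) = 2.8×10⁻¹⁸
s = 4.7×10⁻⁷ M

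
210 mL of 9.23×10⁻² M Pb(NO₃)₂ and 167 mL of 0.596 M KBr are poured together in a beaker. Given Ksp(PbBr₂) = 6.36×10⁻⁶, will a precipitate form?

Yes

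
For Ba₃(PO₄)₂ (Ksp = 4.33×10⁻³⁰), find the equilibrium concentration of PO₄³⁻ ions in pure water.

Ba₃(PO₄)₂(s) ⇌ 3 Ba²⁺(aq) + 2 PO₄³⁻(aq)
Let s be the molar solubility. Then [Ba²⁺] = 3s and [PO₄³⁻] = 2s.
Ksp = [Ba²⁺]^3[PO₄³⁻]^2 = (3s)^3 · (2s)^2 = 108s^5 = 4.33×10⁻³⁰
s = 5.26×10⁻⁷ M
[PO₄³⁻] = 2s = 1.05×10⁻⁶ M

1.05×10⁻⁶ M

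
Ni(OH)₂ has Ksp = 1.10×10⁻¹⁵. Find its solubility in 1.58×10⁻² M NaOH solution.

4.41×10⁻¹² M

Ni(OH)₂(s) ⇌ Ni²⁺(aq) + 2 OH⁻(aq)
With OH⁻ already at 1.58×10⁻² M and s small, take [OH⁻] ≈ 1.58×10⁻² M and [Ni²⁺] = s.
Ksp = [Ni²⁺][OH⁻]^2 = s(1.58×10⁻²)^2
s = 1.10×10⁻¹⁵ / (1.58×10⁻²)^2 = 4.41×10⁻¹²
s = 4.41×10⁻¹² M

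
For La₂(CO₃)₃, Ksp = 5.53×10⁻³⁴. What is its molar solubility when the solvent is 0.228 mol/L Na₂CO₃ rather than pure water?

La₂(CO₃)₃(s) ⇌ 2 La³⁺(aq) + 3 CO₃²⁻(aq)
With CO₃²⁻ already at 0.228 mol/L and s small, take [CO₃²⁻] ≈ 0.228 mol/L and [La³⁺] = 2s.
Ksp = [La³⁺]^2[CO₃²⁻]^3 = (2s)^2(0.228)^3
(2s)^2 = 5.53×10⁻³⁴ / (0.228)^3 = 4.67×10⁻³²
s = 1.08×10⁻¹⁶ mol/L

1.08×10⁻¹⁶ M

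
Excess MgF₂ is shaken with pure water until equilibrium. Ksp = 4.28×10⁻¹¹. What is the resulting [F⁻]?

MgF₂(s) ⇌ Mg²⁺(aq) + 2 F⁻(aq)
With molar solubility s: [Mg²⁺] = s, [F⁻] = 2s.
Ksp = [Mg²⁺][F⁻]^2 = s · (2s)^2 = 4s^3 = 4.28×10⁻¹¹
s = 2.20×10⁻⁴ M
[F⁻] = 2s = 4.41×10⁻⁴ M

4.41×10⁻⁴ M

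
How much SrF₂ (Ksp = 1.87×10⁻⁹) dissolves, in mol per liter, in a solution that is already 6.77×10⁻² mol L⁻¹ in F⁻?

SrF₂(s) ⇌ Sr²⁺(aq) + 2 F⁻(aq)
Let s be the solubility of SrF₂ here. The common ion gives [F⁻] ≈ 6.77×10⁻² mol L⁻¹, and [Sr²⁺] = s.
Ksp = [Sr²⁺][F⁻]^2 = s(6.77×10⁻²)^2
s = 1.87×10⁻⁹ / (6.77×10⁻²)^2 = 4.08×10⁻⁷
s = 4.08×10⁻⁷ mol L⁻¹

4.08×10⁻⁷ M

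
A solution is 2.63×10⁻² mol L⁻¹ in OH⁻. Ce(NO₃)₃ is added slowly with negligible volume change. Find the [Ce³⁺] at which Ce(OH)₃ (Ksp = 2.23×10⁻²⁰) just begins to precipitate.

1.23×10⁻¹⁵ M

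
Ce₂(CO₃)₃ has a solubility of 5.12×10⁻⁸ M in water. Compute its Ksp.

Ksp = 3.80×10⁻³⁵

Ce₂(CO₃)₃(s) ⇌ 2 Ce³⁺(aq) + 3 CO₃²⁻(aq)
If s mol/L of Ce₂(CO₃)₃ dissolves, [Ce³⁺] = 2s and [CO₃²⁻] = 3s.
Ksp = [Ce³⁺]^2[CO₃²⁻]^3 = (2s)^2 · (3s)^3 = 108s^5
Ksp = 108 × (5.12×10⁻⁸)^5 = 3.80×10⁻³⁵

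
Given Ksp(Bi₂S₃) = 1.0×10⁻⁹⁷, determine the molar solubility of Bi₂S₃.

1.6×10⁻²⁰ M

Bi₂S₃(s) ⇌ 2 Bi³⁺(aq) + 3 S²⁻(aq)
For each mole of Bi₂S₃ that dissolves per liter, [Bi³⁺] = 2s and [S²⁻] = 3s; let s denote this solubility.
Ksp = [Bi³⁺]^2[S²⁻]^3 = (2s)^2 · (3s)^3 = 108s^5
108s^5 = 1.0×10⁻⁹⁷  ⇒  s^5 = 9.3×10⁻¹⁰⁰
Taking the 5th root, s = 1.6×10⁻²⁰ M.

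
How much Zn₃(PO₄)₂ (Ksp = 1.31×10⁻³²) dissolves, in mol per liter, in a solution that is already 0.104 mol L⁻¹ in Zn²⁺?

Zn₃(PO₄)₂(s) ⇌ 3 Zn²⁺(aq) + 2 PO₄³⁻(aq)
The solution already contains Zn²⁺ at 0.104 mol L⁻¹. Let s be the molar solubility of Zn₃(PO₄)₂.
[Zn²⁺] ≈ 0.104 mol L⁻¹ (common ion dominates); [PO₄³⁻] = 2s.
Ksp = [Zn²⁺]^3[PO₄³⁻]^2 = (0.104)^3(2s)^2
(2s)^2 = 1.31×10⁻³² / (0.104)^3 = 1.16×10⁻²⁹
s = 1.71×10⁻¹⁵ mol L⁻¹

1.71×10⁻¹⁵ M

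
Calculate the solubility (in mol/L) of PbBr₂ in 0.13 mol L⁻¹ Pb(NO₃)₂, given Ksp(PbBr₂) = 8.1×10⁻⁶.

3.9×10⁻³ M

PbBr₂(s) ⇌ Pb²⁺(aq) + 2 Br⁻(aq)
With Pb²⁺ already at 0.13 mol L⁻¹ and s small, take [Pb²⁺] ≈ 0.13 mol L⁻¹ and [Br⁻] = 2s.
Ksp = [Pb²⁺][Br⁻]^2 = (0.13)(2s)^2
(2s)^2 = 8.1×10⁻⁶ / (0.13) = 6.2×10⁻⁵
s = 3.9×10⁻³ mol L⁻¹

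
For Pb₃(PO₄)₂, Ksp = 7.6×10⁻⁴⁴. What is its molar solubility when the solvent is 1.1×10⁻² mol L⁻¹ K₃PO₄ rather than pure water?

2.9×10⁻¹⁴ M

Pb₃(PO₄)₂(s) ⇌ 3 Pb²⁺(aq) + 2 PO₄³⁻(aq)
With PO₄³⁻ already at 1.1×10⁻² mol L⁻¹ and s small, take [PO₄³⁻] ≈ 1.1×10⁻² mol L⁻¹ and [Pb²⁺] = 3s.
Ksp = [Pb²⁺]^3[PO₄³⁻]^2 = (3s)^3(1.1×10⁻²)^2
(3s)^3 = 7.6×10⁻⁴⁴ / (1.1×10⁻²)^2 = 6.3×10⁻⁴⁰
s = 2.9×10⁻¹⁴ mol L⁻¹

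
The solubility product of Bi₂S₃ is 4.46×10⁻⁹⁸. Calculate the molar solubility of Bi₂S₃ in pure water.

Bi₂S₃(s) ⇌ 2 Bi³⁺(aq) + 3 S²⁻(aq)
For each mole of Bi₂S₃ that dissolves per liter, [Bi³⁺] = 2s and [S²⁻] = 3s; let s denote this solubility.
Ksp = [Bi³⁺]^2[S²⁻]^3 = (2s)^2 · (3s)^3 = 108s^5
108s^5 = 4.46×10⁻⁹⁸  ⇒  s^5 = 4.13×10⁻¹⁰⁰
s = (4.13×10⁻¹⁰⁰)^(1/5) = 1.33×10⁻²⁰ mol L⁻¹

1.33×10⁻²⁰ M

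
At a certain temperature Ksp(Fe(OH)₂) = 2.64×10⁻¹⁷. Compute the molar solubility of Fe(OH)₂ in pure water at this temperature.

Fe(OH)₂(s) ⇌ Fe²⁺(aq) + 2 OH⁻(aq)
Let s be the molar solubility. Then [Fe²⁺] = s and [OH⁻] = 2s.
Ksp = [Fe²⁺][OH⁻]^2 = s · (2s)^2 = 4s^3
4s^3 = 2.64×10⁻¹⁷  ⇒  s^3 = 6.60×10⁻¹⁸
s = 1.88×10⁻⁶ mol/L

1.88×10⁻⁶ M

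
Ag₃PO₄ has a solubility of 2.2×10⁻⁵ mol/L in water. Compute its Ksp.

Ksp = 6.3×10⁻¹⁸

Ag₃PO₄(s) ⇌ 3 Ag⁺(aq) + PO₄³⁻(aq)
For each mole of Ag₃PO₄ that dissolves per liter, [Ag⁺] = 3s and [PO₄³⁻] = s; let s denote this solubility.
Ksp = [Ag⁺]^3[PO₄³⁻] = (3s)^3 · s = 27s^4
Ksp = 27 × (2.2×10⁻⁵)^4 = 6.3×10⁻¹⁸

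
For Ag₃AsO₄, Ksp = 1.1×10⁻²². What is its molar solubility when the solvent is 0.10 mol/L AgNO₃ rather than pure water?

1.1×10⁻¹⁹ M

Ag₃AsO₄(s) ⇌ 3 Ag⁺(aq) + AsO₄³⁻(aq)
The solution already contains Ag⁺ at 0.10 mol/L. Let s be the molar solubility of Ag₃AsO₄.
[Ag⁺] ≈ 0.10 mol/L (common ion dominates); [AsO₄³⁻] = s.
Ksp = [Ag⁺]^3[AsO₄³⁻] = (0.10)^3s
s = 1.1×10⁻²² / (0.10)^3 = 1.1×10⁻¹⁹
s = 1.1×10⁻¹⁹ mol/L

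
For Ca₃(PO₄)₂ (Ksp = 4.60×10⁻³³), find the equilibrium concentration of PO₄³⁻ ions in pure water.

Ca₃(PO₄)₂(s) ⇌ 3 Ca²⁺(aq) + 2 PO₄³⁻(aq)
Call the molar solubility s, so that [Ca²⁺] = 3s and [PO₄³⁻] = 2s.
Ksp = [Ca²⁺]^3[PO₄³⁻]^2 = (3s)^3 · (2s)^2 = 108s^5 = 4.60×10⁻³³
s = 1.34×10⁻⁷ M
[PO₄³⁻] = 2s = 2.67×10⁻⁷ M

2.67×10⁻⁷ M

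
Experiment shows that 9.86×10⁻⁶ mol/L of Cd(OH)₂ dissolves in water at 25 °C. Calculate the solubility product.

Ksp = 3.83×10⁻¹⁵

Cd(OH)₂(s) ⇌ Cd²⁺(aq) + 2 OH⁻(aq)
With molar solubility s: [Cd²⁺] = s, [OH⁻] = 2s.
Ksp = [Cd²⁺][OH⁻]^2 = s · (2s)^2 = 4s^3
Ksp = 4 × (9.86×10⁻⁶)^3 = 3.83×10⁻¹⁵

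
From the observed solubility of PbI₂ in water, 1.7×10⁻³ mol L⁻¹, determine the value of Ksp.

PbI₂(s) ⇌ Pb²⁺(aq) + 2 I⁻(aq)
With molar solubility s: [Pb²⁺] = s, [I⁻] = 2s.
Ksp = [Pb²⁺][I⁻]^2 = s · (2s)^2 = 4s^3
Ksp = 4 × (1.7×10⁻³)^3 = 2.0×10⁻⁸

Ksp = 2.0×10⁻⁸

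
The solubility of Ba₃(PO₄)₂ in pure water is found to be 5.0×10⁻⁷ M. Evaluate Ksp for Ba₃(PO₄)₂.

Ba₃(PO₄)₂(s) ⇌ 3 Ba²⁺(aq) + 2 PO₄³⁻(aq)
Let s be the molar solubility. Then [Ba²⁺] = 3s and [PO₄³⁻] = 2s.
Ksp = [Ba²⁺]^3[PO₄³⁻]^2 = (3s)^3 · (2s)^2 = 108s^5
Ksp = 108 × (5.0×10⁻⁷)^5 = 3.4×10⁻³⁰

Ksp = 3.4×10⁻³⁰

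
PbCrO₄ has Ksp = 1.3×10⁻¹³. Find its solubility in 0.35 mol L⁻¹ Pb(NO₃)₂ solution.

PbCrO₄(s) ⇌ Pb²⁺(aq) + CrO₄²⁻(aq)
The solution already contains Pb²⁺ at 0.35 mol L⁻¹. Let s be the molar solubility of PbCrO₄.
[Pb²⁺] ≈ 0.35 mol L⁻¹ (common ion dominates); [CrO₄²⁻] = s.
Ksp = [Pb²⁺][CrO₄²⁻] = (0.35)s
s = 1.3×10⁻¹³ / (0.35) = 3.7×10⁻¹³
s = 3.7×10⁻¹³ mol L⁻¹

3.7×10⁻¹³ M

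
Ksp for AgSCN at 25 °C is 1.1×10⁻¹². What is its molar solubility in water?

AgSCN(s) ⇌ Ag⁺(aq) + SCN⁻(aq)
Let s be the molar solubility. Then [Ag⁺] = s and [SCN⁻] = s.
Ksp = [Ag⁺][SCN⁻] = s · s = s^2
s^2 = 1.1×10⁻¹²
s = (1.1×10⁻¹²)^(1/2) = 1.0×10⁻⁶ mol L⁻¹

1.0×10⁻⁶ M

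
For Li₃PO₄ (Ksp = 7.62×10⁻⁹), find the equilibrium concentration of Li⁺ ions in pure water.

1.23×10⁻² M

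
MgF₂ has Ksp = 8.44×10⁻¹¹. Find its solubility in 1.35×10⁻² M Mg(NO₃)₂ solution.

3.95×10⁻⁵ M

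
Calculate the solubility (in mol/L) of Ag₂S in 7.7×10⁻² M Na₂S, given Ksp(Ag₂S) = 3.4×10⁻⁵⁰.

Ag₂S(s) ⇌ 2 Ag⁺(aq) + S²⁻(aq)
S²⁻ is already present at 7.7×10⁻² M. If s mol/L of Ag₂S dissolves, [Ag⁺] = 2s while [S²⁻] ≈ 7.7×10⁻² M.
Ksp = [Ag⁺]^2[S²⁻] = (2s)^2(7.7×10⁻²)
(2s)^2 = 3.4×10⁻⁵⁰ / (7.7×10⁻²) = 4.4×10⁻⁴⁹
s = 3.3×10⁻²⁵ M

3.3×10⁻²⁵ M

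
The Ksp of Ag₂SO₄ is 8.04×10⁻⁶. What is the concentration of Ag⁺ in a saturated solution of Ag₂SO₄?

Ag₂SO₄(s) ⇌ 2 Ag⁺(aq) + SO₄²⁻(aq)
For each mole of Ag₂SO₄ that dissolves per liter, [Ag⁺] = 2s and [SO₄²⁻] = s; let s denote this solubility.
Ksp = [Ag⁺]^2[SO₄²⁻] = (2s)^2 · s = 4s^3 = 8.04×10⁻⁶
s = 1.26×10⁻² mol/L
[Ag⁺] = 2s = 2.52×10⁻² mol/L

2.52×10⁻² M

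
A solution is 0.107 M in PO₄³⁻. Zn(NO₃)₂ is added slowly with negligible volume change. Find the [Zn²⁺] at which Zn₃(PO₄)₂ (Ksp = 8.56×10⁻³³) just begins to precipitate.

The threshold for precipitation is Q = Ksp.
Zn₃(PO₄)₂(s) ⇌ 3 Zn²⁺(aq) + 2 PO₄³⁻(aq)
Ksp = [Zn²⁺]^3[PO₄³⁻]^2 = [Zn²⁺]^3(0.107)^2
[Zn²⁺]^3 = 8.56×10⁻³³ / (0.107)^2 = 7.48×10⁻³¹
[Zn²⁺] = 9.08×10⁻¹¹ M

9.08×10⁻¹¹ M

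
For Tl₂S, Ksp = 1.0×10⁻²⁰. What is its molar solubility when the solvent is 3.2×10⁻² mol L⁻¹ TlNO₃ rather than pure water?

9.8×10⁻¹⁸ M

Tl₂S(s) ⇌ 2 Tl⁺(aq) + S²⁻(aq)
Tl⁺ is already present at 3.2×10⁻² mol L⁻¹. If s mol/L of Tl₂S dissolves, [S²⁻] = s while [Tl⁺] ≈ 3.2×10⁻² mol L⁻¹.
Ksp = [Tl⁺]^2[S²⁻] = (3.2×10⁻²)^2s
s = 1.0×10⁻²⁰ / (3.2×10⁻²)^2 = 9.8×10⁻¹⁸
s = 9.8×10⁻¹⁸ mol L⁻¹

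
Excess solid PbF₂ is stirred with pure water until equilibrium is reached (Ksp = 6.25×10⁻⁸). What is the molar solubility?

2.50×10⁻³ M

PbF₂(s) ⇌ Pb²⁺(aq) + 2 F⁻(aq)
Let s be the molar solubility. Then [Pb²⁺] = s and [F⁻] = 2s.
Ksp = [Pb²⁺][F⁻]^2 = s · (2s)^2 = 4s^3
4s^3 = 6.25×10⁻⁸  ⇒  s^3 = 1.56×10⁻⁸
s = 2.50×10⁻³ mol/L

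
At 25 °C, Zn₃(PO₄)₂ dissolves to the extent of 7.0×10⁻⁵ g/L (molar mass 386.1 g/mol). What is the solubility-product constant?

Molar solubility s = (7.0×10⁻⁵ g/L) / (386.1 g/mol) = 1.813×10⁻⁷ mol/L
Zn₃(PO₄)₂(s) ⇌ 3 Zn²⁺(aq) + 2 PO₄³⁻(aq)
If s mol/L of Zn₃(PO₄)₂ dissolves, [Zn²⁺] = 3s and [PO₄³⁻] = 2s.
Ksp = [Zn²⁺]^3[PO₄³⁻]^2 = (3s)^3 · (2s)^2 = 108s^5
Ksp = 108 × (1.813×10⁻⁷)^5 = 2.1×10⁻³²

Ksp = 2.1×10⁻³²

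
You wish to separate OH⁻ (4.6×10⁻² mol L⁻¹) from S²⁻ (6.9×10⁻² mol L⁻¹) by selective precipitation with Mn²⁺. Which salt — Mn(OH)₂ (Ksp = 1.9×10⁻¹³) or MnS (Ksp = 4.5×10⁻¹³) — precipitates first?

MnS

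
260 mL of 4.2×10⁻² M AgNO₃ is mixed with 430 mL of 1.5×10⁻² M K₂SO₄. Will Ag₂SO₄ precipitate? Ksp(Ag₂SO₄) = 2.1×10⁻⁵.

No

Total volume after mixing = 260 + 430 = 690 mL.
[Ag⁺] = (4.2×10⁻²)(260)/690 = 1.6×10⁻² M
[SO₄²⁻] = (1.5×10⁻²)(430)/690 = 9.3×10⁻³ M
Q = [Ag⁺]^2[SO₄²⁻] = 2.3×10⁻⁶
Q < Ksp (2.3×10⁻⁶ vs 2.1×10⁻⁵); the solution remains unsaturated and no precipitate forms.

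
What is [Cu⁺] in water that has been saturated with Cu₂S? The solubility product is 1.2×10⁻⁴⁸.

Cu₂S(s) ⇌ 2 Cu⁺(aq) + S²⁻(aq)
If s mol/L of Cu₂S dissolves, [Cu⁺] = 2s and [S²⁻] = s.
Ksp = [Cu⁺]^2[S²⁻] = (2s)^2 · s = 4s^3 = 1.2×10⁻⁴⁸
s = 6.7×10⁻¹⁷ M
[Cu⁺] = 2s = 1.3×10⁻¹⁶ M

1.3×10⁻¹⁶ M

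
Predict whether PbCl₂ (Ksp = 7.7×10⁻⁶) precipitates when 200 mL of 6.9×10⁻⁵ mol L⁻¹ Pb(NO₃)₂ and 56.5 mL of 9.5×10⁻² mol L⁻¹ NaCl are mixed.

After mixing, V = 200 mL + 56.5 mL = 256.5 mL.
[Pb²⁺] = (6.9×10⁻⁵)(200)/256.5 = 5.4×10⁻⁵ mol L⁻¹
[Cl⁻] = (9.5×10⁻²)(56.5)/256.5 = 2.1×10⁻² mol L⁻¹
Q = [Pb²⁺][Cl⁻]^2 = 2.4×10⁻⁸
Q < Ksp (2.4×10⁻⁸ vs 7.7×10⁻⁶); the solution remains unsaturated and no precipitate forms.

No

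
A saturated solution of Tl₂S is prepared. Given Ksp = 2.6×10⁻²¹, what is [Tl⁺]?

Tl₂S(s) ⇌ 2 Tl⁺(aq) + S²⁻(aq)
For each mole of Tl₂S that dissolves per liter, [Tl⁺] = 2s and [S²⁻] = s; let s denote this solubility.
Ksp = [Tl⁺]^2[S²⁻] = (2s)^2 · s = 4s^3 = 2.6×10⁻²¹
s = 8.7×10⁻⁸ mol L⁻¹
[Tl⁺] = 2s = 1.7×10⁻⁷ mol L⁻¹

1.7×10⁻⁷ M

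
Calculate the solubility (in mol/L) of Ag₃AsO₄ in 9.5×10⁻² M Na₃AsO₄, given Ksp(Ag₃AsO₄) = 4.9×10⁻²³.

2.7×10⁻⁸ M

Ag₃AsO₄(s) ⇌ 3 Ag⁺(aq) + AsO₄³⁻(aq)
With AsO₄³⁻ already at 9.5×10⁻² M and s small, take [AsO₄³⁻] ≈ 9.5×10⁻² M and [Ag⁺] = 3s.
Ksp = [Ag⁺]^3[AsO₄³⁻] = (3s)^3(9.5×10⁻²)
(3s)^3 = 4.9×10⁻²³ / (9.5×10⁻²) = 5.2×10⁻²²
s = 2.7×10⁻⁸ M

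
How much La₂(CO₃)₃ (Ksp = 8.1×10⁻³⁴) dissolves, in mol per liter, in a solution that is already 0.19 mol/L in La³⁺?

9.4×10⁻¹² M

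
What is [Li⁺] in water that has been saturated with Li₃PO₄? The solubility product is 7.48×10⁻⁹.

1.22×10⁻² M

Li₃PO₄(s) ⇌ 3 Li⁺(aq) + PO₄³⁻(aq)
If s mol/L of Li₃PO₄ dissolves, [Li⁺] = 3s and [PO₄³⁻] = s.
Ksp = [Li⁺]^3[PO₄³⁻] = (3s)^3 · s = 27s^4 = 7.48×10⁻⁹
s = 4.08×10⁻³ mol/L
[Li⁺] = 3s = 1.22×10⁻² mol/L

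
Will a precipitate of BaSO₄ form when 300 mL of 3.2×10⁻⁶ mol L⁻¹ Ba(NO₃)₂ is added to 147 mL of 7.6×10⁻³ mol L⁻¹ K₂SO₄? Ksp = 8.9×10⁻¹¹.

Total volume after mixing = 300 + 147 = 447 mL.
[Ba²⁺] = (3.2×10⁻⁶)(300)/447 = 2.1×10⁻⁶ mol L⁻¹
[SO₄²⁻] = (7.6×10⁻³)(147)/447 = 2.5×10⁻³ mol L⁻¹
Q = [Ba²⁺][SO₄²⁻] = 5.4×10⁻⁹
Since Q (5.4×10⁻⁹) exceeds Ksp (8.9×10⁻¹¹), BaSO₄ will precipitate.

Yes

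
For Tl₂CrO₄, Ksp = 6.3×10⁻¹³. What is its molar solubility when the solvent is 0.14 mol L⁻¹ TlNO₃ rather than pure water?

Tl₂CrO₄(s) ⇌ 2 Tl⁺(aq) + CrO₄²⁻(aq)
The solution already contains Tl⁺ at 0.14 mol L⁻¹. Let s be the molar solubility of Tl₂CrO₄.
[Tl⁺] ≈ 0.14 mol L⁻¹ (common ion dominates); [CrO₄²⁻] = s.
Ksp = [Tl⁺]^2[CrO₄²⁻] = (0.14)^2s
s = 6.3×10⁻¹³ / (0.14)^2 = 3.2×10⁻¹¹
s = 3.2×10⁻¹¹ mol L⁻¹

3.2×10⁻¹¹ M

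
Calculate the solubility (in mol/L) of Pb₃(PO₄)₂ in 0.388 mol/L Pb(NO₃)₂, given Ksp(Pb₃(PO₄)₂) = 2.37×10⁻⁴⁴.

Pb₃(PO₄)₂(s) ⇌ 3 Pb²⁺(aq) + 2 PO₄³⁻(aq)
The solution already contains Pb²⁺ at 0.388 mol/L. Let s be the molar solubility of Pb₃(PO₄)₂.
[Pb²⁺] ≈ 0.388 mol/L (common ion dominates); [PO₄³⁻] = 2s.
Ksp = [Pb²⁺]^3[PO₄³⁻]^2 = (0.388)^3(2s)^2
(2s)^2 = 2.37×10⁻⁴⁴ / (0.388)^3 = 4.06×10⁻⁴³
s = 3.18×10⁻²² mol/L

3.18×10⁻²² M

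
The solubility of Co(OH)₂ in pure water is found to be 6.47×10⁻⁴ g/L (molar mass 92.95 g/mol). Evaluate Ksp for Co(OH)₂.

s = (6.47×10⁻⁴ g L⁻¹)/(92.95 g mol⁻¹) = 6.9607×10⁻⁶ M
Co(OH)₂(s) ⇌ Co²⁺(aq) + 2 OH⁻(aq)
For each mole of Co(OH)₂ that dissolves per liter, [Co²⁺] = s and [OH⁻] = 2s; let s denote this solubility.
Ksp = [Co²⁺][OH⁻]^2 = s · (2s)^2 = 4s^3
Ksp = 4 × (6.9607×10⁻⁶)^3 = 1.35×10⁻¹⁵

Ksp = 1.35×10⁻¹⁵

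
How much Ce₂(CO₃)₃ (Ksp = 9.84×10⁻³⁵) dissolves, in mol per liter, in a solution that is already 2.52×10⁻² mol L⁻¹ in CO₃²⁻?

1.24×10⁻¹⁵ M

Ce₂(CO₃)₃(s) ⇌ 2 Ce³⁺(aq) + 3 CO₃²⁻(aq)
With CO₃²⁻ already at 2.52×10⁻² mol L⁻¹ and s small, take [CO₃²⁻] ≈ 2.52×10⁻² mol L⁻¹ and [Ce³⁺] = 2s.
Ksp = [Ce³⁺]^2[CO₃²⁻]^3 = (2s)^2(2.52×10⁻²)^3
(2s)^2 = 9.84×10⁻³⁵ / (2.52×10⁻²)^3 = 6.15×10⁻³⁰
s = 1.24×10⁻¹⁵ mol L⁻¹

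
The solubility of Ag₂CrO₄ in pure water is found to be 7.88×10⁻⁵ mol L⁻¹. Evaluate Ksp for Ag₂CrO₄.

Ag₂CrO₄(s) ⇌ 2 Ag⁺(aq) + CrO₄²⁻(aq)
Call the molar solubility s, so that [Ag⁺] = 2s and [CrO₄²⁻] = s.
Ksp = [Ag⁺]^2[CrO₄²⁻] = (2s)^2 · s = 4s^3
Ksp = 4 × (7.88×10⁻⁵)^3 = 1.96×10⁻¹²

Ksp = 1.96×10⁻¹²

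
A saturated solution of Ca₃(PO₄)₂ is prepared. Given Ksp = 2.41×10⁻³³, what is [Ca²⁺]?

Ca₃(PO₄)₂(s) ⇌ 3 Ca²⁺(aq) + 2 PO₄³⁻(aq)
Call the molar solubility s, so that [Ca²⁺] = 3s and [PO₄³⁻] = 2s.
Ksp = [Ca²⁺]^3[PO₄³⁻]^2 = (3s)^3 · (2s)^2 = 108s^5 = 2.41×10⁻³³
s = 1.17×10⁻⁷ mol/L
[Ca²⁺] = 3s = 3.52×10⁻⁷ mol/L

3.52×10⁻⁷ M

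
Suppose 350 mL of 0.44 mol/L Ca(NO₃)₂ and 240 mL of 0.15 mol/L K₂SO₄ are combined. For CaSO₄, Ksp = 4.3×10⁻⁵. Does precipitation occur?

Yes

After mixing, V = 350 mL + 240 mL = 590 mL.
[Ca²⁺] = (0.44)(350)/590 = 0.26 mol/L
[SO₄²⁻] = (0.15)(240)/590 = 6.1×10⁻² mol/L
Q = [Ca²⁺][SO₄²⁻] = 1.6×10⁻²
Since Q (1.6×10⁻²) exceeds Ksp (4.3×10⁻⁵), CaSO₄ will precipitate.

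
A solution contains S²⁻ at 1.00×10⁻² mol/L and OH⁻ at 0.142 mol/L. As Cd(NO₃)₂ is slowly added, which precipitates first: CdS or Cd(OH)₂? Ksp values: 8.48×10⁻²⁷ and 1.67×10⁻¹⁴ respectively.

The threshold for precipitation is Q = Ksp.
For CdS: [Cd²⁺] = (Ksp/[S²⁻]) = 8.48×10⁻²⁵ mol/L
For Cd(OH)₂: [Cd²⁺] = (Ksp/[OH⁻]^2) = 8.28×10⁻¹³ mol/L
Since CdS needs less Cd²⁺ to reach saturation, it precipitates first.

CdS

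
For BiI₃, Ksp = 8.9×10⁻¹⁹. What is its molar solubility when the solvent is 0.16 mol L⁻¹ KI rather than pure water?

2.2×10⁻¹⁶ M

BiI₃(s) ⇌ Bi³⁺(aq) + 3 I⁻(aq)
I⁻ is already present at 0.16 mol L⁻¹. If s mol/L of BiI₃ dissolves, [Bi³⁺] = s while [I⁻] ≈ 0.16 mol L⁻¹.
Ksp = [Bi³⁺][I⁻]^3 = s(0.16)^3
s = 8.9×10⁻¹⁹ / (0.16)^3 = 2.2×10⁻¹⁶
s = 2.2×10⁻¹⁶ mol L⁻¹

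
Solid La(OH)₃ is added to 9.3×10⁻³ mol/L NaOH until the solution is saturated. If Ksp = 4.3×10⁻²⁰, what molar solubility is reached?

5.3×10⁻¹⁴ M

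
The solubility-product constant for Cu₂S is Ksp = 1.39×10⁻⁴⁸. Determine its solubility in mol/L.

7.03×10⁻¹⁷ M

Cu₂S(s) ⇌ 2 Cu⁺(aq) + S²⁻(aq)
Call the molar solubility s, so that [Cu⁺] = 2s and [S²⁻] = s.
Ksp = [Cu⁺]^2[S²⁻] = (2s)^2 · s = 4s^3
4s^3 = 1.39×10⁻⁴⁸  ⇒  s^3 = 3.48×10⁻⁴⁹
s = (3.48×10⁻⁴⁹)^(1/3) = 7.03×10⁻¹⁷ mol/L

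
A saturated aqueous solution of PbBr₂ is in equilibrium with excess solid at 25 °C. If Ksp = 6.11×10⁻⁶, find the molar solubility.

PbBr₂(s) ⇌ Pb²⁺(aq) + 2 Br⁻(aq)
For each mole of PbBr₂ that dissolves per liter, [Pb²⁺] = s and [Br⁻] = 2s; let s denote this solubility.
Ksp = [Pb²⁺][Br⁻]^2 = s · (2s)^2 = 4s^3
4s^3 = 6.11×10⁻⁶  ⇒  s^3 = 1.53×10⁻⁶
Taking the 3rd root, s = 1.15×10⁻² M.

1.15×10⁻² M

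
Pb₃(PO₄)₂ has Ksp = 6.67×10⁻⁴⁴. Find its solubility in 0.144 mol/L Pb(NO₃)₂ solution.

2.36×10⁻²¹ M

Pb₃(PO₄)₂(s) ⇌ 3 Pb²⁺(aq) + 2 PO₄³⁻(aq)
With Pb²⁺ already at 0.144 mol/L and s small, take [Pb²⁺] ≈ 0.144 mol/L and [PO₄³⁻] = 2s.
Ksp = [Pb²⁺]^3[PO₄³⁻]^2 = (0.144)^3(2s)^2
(2s)^2 = 6.67×10⁻⁴⁴ / (0.144)^3 = 2.23×10⁻⁴¹
s = 2.36×10⁻²¹ mol/L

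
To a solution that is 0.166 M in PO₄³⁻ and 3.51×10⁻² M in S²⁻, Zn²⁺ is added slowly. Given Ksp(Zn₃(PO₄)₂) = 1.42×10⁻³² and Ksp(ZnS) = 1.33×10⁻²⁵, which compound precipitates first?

The threshold for precipitation is Q = Ksp.
For Zn₃(PO₄)₂: [Zn²⁺] = (Ksp/[PO₄³⁻]^2)^(1/3) = 8.02×10⁻¹¹ M
For ZnS: [Zn²⁺] = (Ksp/[S²⁻]) = 3.79×10⁻²⁴ M
ZnS requires the lower [Zn²⁺], so it precipitates first.

ZnS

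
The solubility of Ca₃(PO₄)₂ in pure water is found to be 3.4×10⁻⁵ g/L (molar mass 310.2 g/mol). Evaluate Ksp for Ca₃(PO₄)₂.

s = (3.4×10⁻⁵ g L⁻¹)/(310.2 g mol⁻¹) = 1.096×10⁻⁷ M
Ca₃(PO₄)₂(s) ⇌ 3 Ca²⁺(aq) + 2 PO₄³⁻(aq)
Let s be the molar solubility. Then [Ca²⁺] = 3s and [PO₄³⁻] = 2s.
Ksp = [Ca²⁺]^3[PO₄³⁻]^2 = (3s)^3 · (2s)^2 = 108s^5
Ksp = 108 × (1.096×10⁻⁷)^5 = 1.7×10⁻³³

Ksp = 1.7×10⁻³³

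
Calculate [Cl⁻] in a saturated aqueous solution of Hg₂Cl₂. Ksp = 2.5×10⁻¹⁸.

1.7×10⁻⁶ M

Hg₂Cl₂(s) ⇌ Hg₂²⁺(aq) + 2 Cl⁻(aq)
For each mole of Hg₂Cl₂ that dissolves per liter, [Hg₂²⁺] = s and [Cl⁻] = 2s; let s denote this solubility.
Ksp = [Hg₂²⁺][Cl⁻]^2 = s · (2s)^2 = 4s^3 = 2.5×10⁻¹⁸
s = 8.5×10⁻⁷ mol/L
[Cl⁻] = 2s = 1.7×10⁻⁶ mol/L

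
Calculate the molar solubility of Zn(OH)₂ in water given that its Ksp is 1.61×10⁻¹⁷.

Zn(OH)₂(s) ⇌ Zn²⁺(aq) + 2 OH⁻(aq)
If s mol/L of Zn(OH)₂ dissolves, [Zn²⁺] = s and [OH⁻] = 2s.
Ksp = [Zn²⁺][OH⁻]^2 = s · (2s)^2 = 4s^3
4s^3 = 1.61×10⁻¹⁷  ⇒  s^3 = 4.03×10⁻¹⁸
s = 1.59×10⁻⁶ M

1.59×10⁻⁶ M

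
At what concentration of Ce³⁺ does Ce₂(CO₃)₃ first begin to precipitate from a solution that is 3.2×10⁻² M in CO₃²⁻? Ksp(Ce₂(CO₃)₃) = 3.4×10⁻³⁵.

Precipitation of each salt begins when its ion product equals Ksp.
Ce₂(CO₃)₃(s) ⇌ 2 Ce³⁺(aq) + 3 CO₃²⁻(aq)
Ksp = [Ce³⁺]^2[CO₃²⁻]^3 = [Ce³⁺]^2(3.2×10⁻²)^3
[Ce³⁺]^2 = 3.4×10⁻³⁵ / (3.2×10⁻²)^3 = 1.0×10⁻³⁰
[Ce³⁺] = 1.0×10⁻¹⁵ M

1.0×10⁻¹⁵ M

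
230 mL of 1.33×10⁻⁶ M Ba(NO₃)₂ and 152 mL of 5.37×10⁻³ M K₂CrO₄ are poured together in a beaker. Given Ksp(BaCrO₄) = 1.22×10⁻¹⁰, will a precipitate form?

Yes

The combined volume is 382 mL.
[Ba²⁺] = (1.33×10⁻⁶)(230)/382 = 8.01×10⁻⁷ M
[CrO₄²⁻] = (5.37×10⁻³)(152)/382 = 2.14×10⁻³ M
Q = [Ba²⁺][CrO₄²⁻] = 1.71×10⁻⁹
Since Q (1.71×10⁻⁹) exceeds Ksp (1.22×10⁻¹⁰), BaCrO₄ will precipitate.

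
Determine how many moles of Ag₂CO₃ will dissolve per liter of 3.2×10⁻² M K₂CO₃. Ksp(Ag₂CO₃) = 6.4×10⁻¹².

Ag₂CO₃(s) ⇌ 2 Ag⁺(aq) + CO₃²⁻(aq)
Let s be the solubility of Ag₂CO₃ here. The common ion gives [CO₃²⁻] ≈ 3.2×10⁻² M, and [Ag⁺] = 2s.
Ksp = [Ag⁺]^2[CO₃²⁻] = (2s)^2(3.2×10⁻²)
(2s)^2 = 6.4×10⁻¹² / (3.2×10⁻²) = 2.0×10⁻¹⁰
s = 7.1×10⁻⁶ M

7.1×10⁻⁶ M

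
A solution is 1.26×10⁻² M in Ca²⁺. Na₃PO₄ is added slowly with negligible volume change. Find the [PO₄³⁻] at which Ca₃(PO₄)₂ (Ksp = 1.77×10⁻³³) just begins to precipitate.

Each salt precipitates once Q = Ksp for that salt.
Ca₃(PO₄)₂(s) ⇌ 3 Ca²⁺(aq) + 2 PO₄³⁻(aq)
Ksp = [Ca²⁺]^3[PO₄³⁻]^2 = [PO₄³⁻]^2(1.26×10⁻²)^3
[PO₄³⁻]^2 = 1.77×10⁻³³ / (1.26×10⁻²)^3 = 8.85×10⁻²⁸
[PO₄³⁻] = 2.97×10⁻¹⁴ M

2.97×10⁻¹⁴ M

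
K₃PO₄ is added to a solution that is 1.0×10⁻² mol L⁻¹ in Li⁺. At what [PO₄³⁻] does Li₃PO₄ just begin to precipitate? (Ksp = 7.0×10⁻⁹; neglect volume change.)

The threshold for precipitation is Q = Ksp.
Li₃PO₄(s) ⇌ 3 Li⁺(aq) + PO₄³⁻(aq)
Ksp = [Li⁺]^3[PO₄³⁻] = [PO₄³⁻](1.0×10⁻²)^3
[PO₄³⁻] = 7.0×10⁻⁹ / (1.0×10⁻²)^3 = 7.0×10⁻³
[PO₄³⁻] = 7.0×10⁻³ mol L⁻¹

7.0×10⁻³ M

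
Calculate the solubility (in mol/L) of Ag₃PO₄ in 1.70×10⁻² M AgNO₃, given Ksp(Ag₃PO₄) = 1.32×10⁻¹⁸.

Ag₃PO₄(s) ⇌ 3 Ag⁺(aq) + PO₄³⁻(aq)
Ag⁺ is already present at 1.70×10⁻² M. If s mol/L of Ag₃PO₄ dissolves, [PO₄³⁻] = s while [Ag⁺] ≈ 1.70×10⁻² M.
Ksp = [Ag⁺]^3[PO₄³⁻] = (1.70×10⁻²)^3s
s = 1.32×10⁻¹⁸ / (1.70×10⁻²)^3 = 2.69×10⁻¹³
s = 2.69×10⁻¹³ M

2.69×10⁻¹³ M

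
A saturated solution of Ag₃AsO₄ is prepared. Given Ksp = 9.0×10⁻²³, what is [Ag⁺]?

4.1×10⁻⁶ M

Ag₃AsO₄(s) ⇌ 3 Ag⁺(aq) + AsO₄³⁻(aq)
With molar solubility s: [Ag⁺] = 3s, [AsO₄³⁻] = s.
Ksp = [Ag⁺]^3[AsO₄³⁻] = (3s)^3 · s = 27s^4 = 9.0×10⁻²³
s = 1.4×10⁻⁶ mol L⁻¹
[Ag⁺] = 3s = 4.1×10⁻⁶ mol L⁻¹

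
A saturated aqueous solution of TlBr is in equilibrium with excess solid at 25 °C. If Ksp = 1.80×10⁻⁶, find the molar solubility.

TlBr(s) ⇌ Tl⁺(aq) + Br⁻(aq)
For each mole of TlBr that dissolves per liter, [Tl⁺] = s and [Br⁻] = s; let s denote this solubility.
Ksp = [Tl⁺][Br⁻] = s · s = s^2
s^2 = 1.80×10⁻⁶
Taking the 2nd root, s = 1.34×10⁻³ mol L⁻¹.

1.34×10⁻³ M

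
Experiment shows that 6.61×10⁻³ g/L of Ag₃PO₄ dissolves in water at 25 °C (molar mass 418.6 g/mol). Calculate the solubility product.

Ksp = 1.68×10⁻¹⁸

s = (6.61×10⁻³ g L⁻¹)/(418.6 g mol⁻¹) = 1.5791×10⁻⁵ M
Ag₃PO₄(s) ⇌ 3 Ag⁺(aq) + PO₄³⁻(aq)
For each mole of Ag₃PO₄ that dissolves per liter, [Ag⁺] = 3s and [PO₄³⁻] = s; let s denote this solubility.
Ksp = [Ag⁺]^3[PO₄³⁻] = (3s)^3 · s = 27s^4
Ksp = 27 × (1.5791×10⁻⁵)^4 = 1.68×10⁻¹⁸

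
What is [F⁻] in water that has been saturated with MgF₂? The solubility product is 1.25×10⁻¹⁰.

6.30×10⁻⁴ M

MgF₂(s) ⇌ Mg²⁺(aq) + 2 F⁻(aq)
With molar solubility s: [Mg²⁺] = s, [F⁻] = 2s.
Ksp = [Mg²⁺][F⁻]^2 = s · (2s)^2 = 4s^3 = 1.25×10⁻¹⁰
s = 3.15×10⁻⁴ mol L⁻¹
[F⁻] = 2s = 6.30×10⁻⁴ mol L⁻¹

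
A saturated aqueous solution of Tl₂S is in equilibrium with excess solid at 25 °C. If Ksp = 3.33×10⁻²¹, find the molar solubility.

9.41×10⁻⁸ M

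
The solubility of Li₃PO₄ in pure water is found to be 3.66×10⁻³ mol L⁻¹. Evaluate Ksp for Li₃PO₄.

Li₃PO₄(s) ⇌ 3 Li⁺(aq) + PO₄³⁻(aq)
If s mol/L of Li₃PO₄ dissolves, [Li⁺] = 3s and [PO₄³⁻] = s.
Ksp = [Li⁺]^3[PO₄³⁻] = (3s)^3 · s = 27s^4
Ksp = 27 × (3.66×10⁻³)^4 = 4.84×10⁻⁹

Ksp = 4.84×10⁻⁹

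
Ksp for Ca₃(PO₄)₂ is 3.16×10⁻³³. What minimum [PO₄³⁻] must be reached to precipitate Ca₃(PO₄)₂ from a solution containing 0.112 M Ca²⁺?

1.50×10⁻¹⁵ M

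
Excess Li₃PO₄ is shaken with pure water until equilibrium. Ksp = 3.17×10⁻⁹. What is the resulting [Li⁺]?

Li₃PO₄(s) ⇌ 3 Li⁺(aq) + PO₄³⁻(aq)
For each mole of Li₃PO₄ that dissolves per liter, [Li⁺] = 3s and [PO₄³⁻] = s; let s denote this solubility.
Ksp = [Li⁺]^3[PO₄³⁻] = (3s)^3 · s = 27s^4 = 3.17×10⁻⁹
s = 3.29×10⁻³ mol L⁻¹
[Li⁺] = 3s = 9.88×10⁻³ mol L⁻¹

9.88×10⁻³ M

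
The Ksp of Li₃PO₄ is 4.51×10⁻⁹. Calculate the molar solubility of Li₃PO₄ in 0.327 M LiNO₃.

1.29×10⁻⁷ M

Li₃PO₄(s) ⇌ 3 Li⁺(aq) + PO₄³⁻(aq)
The solution already contains Li⁺ at 0.327 M. Let s be the molar solubility of Li₃PO₄.
[Li⁺] ≈ 0.327 M (common ion dominates); [PO₄³⁻] = s.
Ksp = [Li⁺]^3[PO₄³⁻] = (0.327)^3s
s = 4.51×10⁻⁹ / (0.327)^3 = 1.29×10⁻⁷
s = 1.29×10⁻⁷ M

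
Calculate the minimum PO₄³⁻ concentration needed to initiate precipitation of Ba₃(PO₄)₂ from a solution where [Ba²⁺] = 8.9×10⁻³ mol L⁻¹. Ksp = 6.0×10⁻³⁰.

2.9×10⁻¹² M

Precipitation begins when Q = Ksp.
Ba₃(PO₄)₂(s) ⇌ 3 Ba²⁺(aq) + 2 PO₄³⁻(aq)
Ksp = [Ba²⁺]^3[PO₄³⁻]^2 = [PO₄³⁻]^2(8.9×10⁻³)^3
[PO₄³⁻]^2 = 6.0×10⁻³⁰ / (8.9×10⁻³)^3 = 8.5×10⁻²⁴
[PO₄³⁻] = 2.9×10⁻¹² mol L⁻¹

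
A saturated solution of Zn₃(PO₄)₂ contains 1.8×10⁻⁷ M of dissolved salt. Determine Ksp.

Ksp = 2.0×10⁻³²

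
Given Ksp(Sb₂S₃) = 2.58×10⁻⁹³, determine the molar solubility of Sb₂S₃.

1.19×10⁻¹⁹ M

Sb₂S₃(s) ⇌ 2 Sb³⁺(aq) + 3 S²⁻(aq)
Call the molar solubility s, so that [Sb³⁺] = 2s and [S²⁻] = 3s.
Ksp = [Sb³⁺]^2[S²⁻]^3 = (2s)^2 · (3s)^3 = 108s^5
108s^5 = 2.58×10⁻⁹³  ⇒  s^5 = 2.39×10⁻⁹⁵
Taking the 5th root, s = 1.19×10⁻¹⁹ mol L⁻¹.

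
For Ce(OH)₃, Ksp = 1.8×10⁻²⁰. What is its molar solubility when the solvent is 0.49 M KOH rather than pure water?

Ce(OH)₃(s) ⇌ Ce³⁺(aq) + 3 OH⁻(aq)
With OH⁻ already at 0.49 M and s small, take [OH⁻] ≈ 0.49 M and [Ce³⁺] = s.
Ksp = [Ce³⁺][OH⁻]^3 = s(0.49)^3
s = 1.8×10⁻²⁰ / (0.49)^3 = 1.5×10⁻¹⁹
s = 1.5×10⁻¹⁹ M

1.5×10⁻¹⁹ M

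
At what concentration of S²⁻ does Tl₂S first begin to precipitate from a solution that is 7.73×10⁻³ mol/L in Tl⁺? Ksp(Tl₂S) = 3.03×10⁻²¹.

Precipitation begins when Q = Ksp.
Tl₂S(s) ⇌ 2 Tl⁺(aq) + S²⁻(aq)
Ksp = [Tl⁺]^2[S²⁻] = [S²⁻](7.73×10⁻³)^2
[S²⁻] = 3.03×10⁻²¹ / (7.73×10⁻³)^2 = 5.07×10⁻¹⁷
[S²⁻] = 5.07×10⁻¹⁷ mol/L

5.07×10⁻¹⁷ M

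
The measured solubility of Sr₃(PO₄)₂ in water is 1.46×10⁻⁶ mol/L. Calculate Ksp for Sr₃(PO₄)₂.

Ksp = 7.16×10⁻²⁸

Sr₃(PO₄)₂(s) ⇌ 3 Sr²⁺(aq) + 2 PO₄³⁻(aq)
Let s be the molar solubility. Then [Sr²⁺] = 3s and [PO₄³⁻] = 2s.
Ksp = [Sr²⁺]^3[PO₄³⁻]^2 = (3s)^3 · (2s)^2 = 108s^5
Ksp = 108 × (1.46×10⁻⁶)^5 = 7.16×10⁻²⁸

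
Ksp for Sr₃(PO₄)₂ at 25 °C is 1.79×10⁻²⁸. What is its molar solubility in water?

Sr₃(PO₄)₂(s) ⇌ 3 Sr²⁺(aq) + 2 PO₄³⁻(aq)
If s mol/L of Sr₃(PO₄)₂ dissolves, [Sr²⁺] = 3s and [PO₄³⁻] = 2s.
Ksp = [Sr²⁺]^3[PO₄³⁻]^2 = (3s)^3 · (2s)^2 = 108s^5
108s^5 = 1.79×10⁻²⁸  ⇒  s^5 = 1.66×10⁻³⁰
s = 1.11×10⁻⁶ mol/L

1.11×10⁻⁶ M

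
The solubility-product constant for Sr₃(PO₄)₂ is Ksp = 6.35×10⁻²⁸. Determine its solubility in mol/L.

Sr₃(PO₄)₂(s) ⇌ 3 Sr²⁺(aq) + 2 PO₄³⁻(aq)
Call the molar solubility s, so that [Sr²⁺] = 3s and [PO₄³⁻] = 2s.
Ksp = [Sr²⁺]^3[PO₄³⁻]^2 = (3s)^3 · (2s)^2 = 108s^5
108s^5 = 6.35×10⁻²⁸  ⇒  s^5 = 5.88×10⁻³⁰
s = 1.43×10⁻⁶ mol L⁻¹

1.43×10⁻⁶ M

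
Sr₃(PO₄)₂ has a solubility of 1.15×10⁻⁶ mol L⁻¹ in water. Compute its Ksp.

Sr₃(PO₄)₂(s) ⇌ 3 Sr²⁺(aq) + 2 PO₄³⁻(aq)
If s mol/L of Sr₃(PO₄)₂ dissolves, [Sr²⁺] = 3s and [PO₄³⁻] = 2s.
Ksp = [Sr²⁺]^3[PO₄³⁻]^2 = (3s)^3 · (2s)^2 = 108s^5
Ksp = 108 × (1.15×10⁻⁶)^5 = 2.17×10⁻²⁸

Ksp = 2.17×10⁻²⁸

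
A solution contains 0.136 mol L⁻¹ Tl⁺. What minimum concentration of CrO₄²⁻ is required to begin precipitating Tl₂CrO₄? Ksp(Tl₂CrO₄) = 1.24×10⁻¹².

6.70×10⁻¹¹ M

A salt starts to precipitate once the ion product Q reaches its Ksp.
Tl₂CrO₄(s) ⇌ 2 Tl⁺(aq) + CrO₄²⁻(aq)
Ksp = [Tl⁺]^2[CrO₄²⁻] = [CrO₄²⁻](0.136)^2
[CrO₄²⁻] = 1.24×10⁻¹² / (0.136)^2 = 6.70×10⁻¹¹
[CrO₄²⁻] = 6.70×10⁻¹¹ mol L⁻¹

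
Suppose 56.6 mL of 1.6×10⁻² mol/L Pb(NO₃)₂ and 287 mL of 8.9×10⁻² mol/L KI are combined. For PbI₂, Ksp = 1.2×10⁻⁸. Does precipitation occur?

The combined volume is 343.6 mL.
[Pb²⁺] = (1.6×10⁻²)(56.6)/343.6 = 2.6×10⁻³ mol/L
[I⁻] = (8.9×10⁻²)(287)/343.6 = 7.4×10⁻² mol/L
Q = [Pb²⁺][I⁻]^2 = 1.5×10⁻⁵
Because Q > Ksp (1.5×10⁻⁵ vs 1.2×10⁻⁸), a precipitate of PbI₂ forms.

Yes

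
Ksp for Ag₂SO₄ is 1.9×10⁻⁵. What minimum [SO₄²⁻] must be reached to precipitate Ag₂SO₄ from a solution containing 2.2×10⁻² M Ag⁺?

Precipitation begins when Q = Ksp.
Ag₂SO₄(s) ⇌ 2 Ag⁺(aq) + SO₄²⁻(aq)
Ksp = [Ag⁺]^2[SO₄²⁻] = [SO₄²⁻](2.2×10⁻²)^2
[SO₄²⁻] = 1.9×10⁻⁵ / (2.2×10⁻²)^2 = 3.9×10⁻²
[SO₄²⁻] = 3.9×10⁻² M

3.9×10⁻² M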